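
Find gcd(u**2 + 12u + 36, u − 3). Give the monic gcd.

By polynomial division,
  u**2 + 12u + 36 = (u + 15)(u − 3) + (81)
  u − 3 = ((1/81)u − 1/27)(81) + (0)
The last nonzero remainder is the constant 81, so the polynomials are coprime and gcd = 1.

1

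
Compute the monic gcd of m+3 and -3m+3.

By polynomial division,
  m+3 = (-1/3)(-3m+3) + (4)
  -3m+3 = (-(3/4)m+3/4)(4) + (0)
The last nonzero remainder is the constant 4, so the polynomials are coprime and gcd = 1.

1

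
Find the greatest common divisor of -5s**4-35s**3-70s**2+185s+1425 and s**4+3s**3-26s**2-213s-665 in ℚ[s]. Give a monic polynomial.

s**3+10s**2+44s+95

Apply the Euclidean algorithm:
  -5s**4-35s**3-70s**2+185s+1425 = (-5)(s**4+3s**3-26s**2-213s-665) + (-20s**3-200s**2-880s-1900)
  s**4+3s**3-26s**2-213s-665 = (-(1/20)s+7/20)(-20s**3-200s**2-880s-1900) + (0)
Last nonzero remainder: -20s**3-200s**2-880s-1900. Dividing through by -20 gives the monic gcd s**3+10s**2+44s+95.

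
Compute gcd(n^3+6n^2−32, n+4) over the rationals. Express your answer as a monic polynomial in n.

Repeated division with remainder:
  n^3+6n^2−32 = (n^2+2n−8)(n+4) + (0)
The last nonzero remainder n+4 is already monic.

n+4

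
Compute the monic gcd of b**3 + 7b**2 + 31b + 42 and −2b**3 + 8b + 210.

b**2 + 5b + 21

Euclidean algorithm in ℚ[b]:
  b**3 + 7b**2 + 31b + 42 = (−1/2)(−2b**3 + 8b + 210) + (7b**2 + 35b + 147)
  −2b**3 + 8b + 210 = (−(2/7)b + 10/7)(7b**2 + 35b + 147) + (0)
Last nonzero remainder: 7b**2 + 35b + 147. Dividing through by 7 gives the monic gcd b**2 + 5b + 21.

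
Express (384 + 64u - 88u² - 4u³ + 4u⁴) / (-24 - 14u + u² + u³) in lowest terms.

(-48 + 4u + 4u²)/(3 + u)

Repeated division with remainder:
  4u⁴ - 4u³ - 88u² + 64u + 384 = (4u - 8)(u³ + u² - 14u - 24) + (-24u² + 48u + 192)
  u³ + u² - 14u - 24 = (-(1/24)u - 1/8)(-24u² + 48u + 192) + (0)
Last nonzero remainder: -24u² + 48u + 192. Dividing through by -24 gives the monic gcd u² - 2u - 8.
Cancel u² - 2u - 8 from numerator and denominator to get the reduced form.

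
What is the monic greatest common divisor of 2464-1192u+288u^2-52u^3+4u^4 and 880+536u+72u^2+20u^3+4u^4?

Repeated division with remainder:
  4u^4-52u^3+288u^2-1192u+2464 = (4u^4+20u^3+72u^2+536u+880) + (-72u^3+216u^2-1728u+1584)
  4u^4+20u^3+72u^2+536u+880 = (-(1/18)u-4/9)(-72u^3+216u^2-1728u+1584) + (72u^2-144u+1584)
  -72u^3+216u^2-1728u+1584 = (-u+1)(72u^2-144u+1584) + (0)
Last nonzero remainder: 72u^2-144u+1584. Dividing through by 72 gives the monic gcd u^2-2u+22.

22-2u+u^2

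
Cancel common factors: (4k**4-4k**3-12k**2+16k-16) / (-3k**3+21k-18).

Apply the Euclidean algorithm:
  4k**4-4k**3-12k**2+16k-16 = (-(4/3)k+4/3)(-3k**3+21k-18) + (16k**2-36k+8)
  -3k**3+21k-18 = (-(3/16)k-27/64)(16k**2-36k+8) + ((117/16)k-117/8)
  16k**2-36k+8 = ((256/117)k-64/117)((117/16)k-117/8) + (0)
Last nonzero remainder: (117/16)k-117/8. Dividing through by 117/16 gives the monic gcd k-2.
Cancel k-2 from numerator and denominator to get the reduced form.

(-4k**3-4k**2+4k-8)/(3k**2+6k-9)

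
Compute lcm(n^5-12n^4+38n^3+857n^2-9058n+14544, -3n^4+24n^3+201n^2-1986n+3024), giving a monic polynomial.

n^6-19n^5+122n^4+591n^3-15057n^2+77950n-101808

By polynomial division,
  n^5-12n^4+38n^3+857n^2-9058n+14544 = (-(1/3)n+4/3)(-3n^4+24n^3+201n^2-1986n+3024) + (73n^3-73n^2-5402n+10512)
  -3n^4+24n^3+201n^2-1986n+3024 = (-(3/73)n+21/73)(73n^3-73n^2-5402n+10512) + (0)
Last nonzero remainder: 73n^3-73n^2-5402n+10512. Dividing through by 73 gives the monic gcd n^3-n^2-74n+144.
Then lcm(f, g) = f·g / gcd(f, g); expanding and making the result monic gives the answer.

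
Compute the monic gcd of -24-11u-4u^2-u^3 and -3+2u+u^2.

3+u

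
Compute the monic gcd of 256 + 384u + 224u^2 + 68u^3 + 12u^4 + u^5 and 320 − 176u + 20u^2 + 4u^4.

Apply the Euclidean algorithm:
  u^5 + 12u^4 + 68u^3 + 224u^2 + 384u + 256 = ((1/4)u + 3)(4u^4 + 20u^2 − 176u + 320) + (63u^3 + 208u^2 + 832u − 704)
  4u^4 + 20u^2 − 176u + 320 = ((4/63)u − 832/3969)(63u^3 + 208u^2 + 832u − 704) + ((42772/3969)u^2 + (171088/3969)u + 684352/3969)
  63u^3 + 208u^2 + 832u − 704 = ((250047/42772)u − 43659/10693)((42772/3969)u^2 + (171088/3969)u + 684352/3969) + (0)
Last nonzero remainder: (42772/3969)u^2 + (171088/3969)u + 684352/3969. Dividing through by 42772/3969 gives the monic gcd u^2 + 4u + 16.

16 + 4u + u^2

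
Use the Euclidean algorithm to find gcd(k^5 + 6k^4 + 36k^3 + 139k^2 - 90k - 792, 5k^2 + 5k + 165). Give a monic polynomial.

k^2 + k + 33

Apply the Euclidean algorithm:
  k^5 + 6k^4 + 36k^3 + 139k^2 - 90k - 792 = ((1/5)k^3 + k^2 - (2/5)k - 24/5)(5k^2 + 5k + 165) + (0)
Last nonzero remainder: 5k^2 + 5k + 165. Dividing through by 5 gives the monic gcd k^2 + k + 33.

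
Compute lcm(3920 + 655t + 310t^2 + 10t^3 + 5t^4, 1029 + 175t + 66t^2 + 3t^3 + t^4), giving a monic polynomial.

By polynomial division,
  5t^4 + 10t^3 + 310t^2 + 655t + 3920 = (5)(t^4 + 3t^3 + 66t^2 + 175t + 1029) + (-5t^3 - 20t^2 - 220t - 1225)
  t^4 + 3t^3 + 66t^2 + 175t + 1029 = (-(1/5)t + 1/5)(-5t^3 - 20t^2 - 220t - 1225) + (26t^2 - 26t + 1274)
  -5t^3 - 20t^2 - 220t - 1225 = (-(5/26)t - 25/26)(26t^2 - 26t + 1274) + (0)
Last nonzero remainder: 26t^2 - 26t + 1274. Dividing through by 26 gives the monic gcd t^2 - t + 49.
Then lcm(f, g) = f·g / gcd(f, g); expanding and making the result monic gives the answer.

16464 + 5887t + 2610t^2 + 421t^3 + 91t^4 + 6t^5 + t^6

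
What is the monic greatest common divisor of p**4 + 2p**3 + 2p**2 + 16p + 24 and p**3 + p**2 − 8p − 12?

p**2 + 4p + 4

Euclidean algorithm in ℚ[p]:
  p**4 + 2p**3 + 2p**2 + 16p + 24 = (p + 1)(p**3 + p**2 − 8p − 12) + (9p**2 + 36p + 36)
  p**3 + p**2 − 8p − 12 = ((1/9)p − 1/3)(9p**2 + 36p + 36) + (0)
Last nonzero remainder: 9p**2 + 36p + 36. Dividing through by 9 gives the monic gcd p**2 + 4p + 4.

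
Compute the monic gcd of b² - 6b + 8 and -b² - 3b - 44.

1

Repeated division with remainder:
  b² - 6b + 8 = (-1)(-b² - 3b - 44) + (-9b - 36)
  -b² - 3b - 44 = ((1/9)b - 1/9)(-9b - 36) + (-48)
  -9b - 36 = ((3/16)b + 3/4)(-48) + (0)
The last nonzero remainder is the constant -48, so the polynomials are coprime and gcd = 1.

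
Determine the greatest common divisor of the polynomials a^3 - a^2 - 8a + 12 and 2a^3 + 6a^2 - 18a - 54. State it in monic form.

Euclidean algorithm in ℚ[a]:
  a^3 - a^2 - 8a + 12 = (1/2)(2a^3 + 6a^2 - 18a - 54) + (-4a^2 + a + 39)
  2a^3 + 6a^2 - 18a - 54 = (-(1/2)a - 13/8)(-4a^2 + a + 39) + ((25/8)a + 75/8)
  -4a^2 + a + 39 = (-(32/25)a + 104/25)((25/8)a + 75/8) + (0)
Last nonzero remainder: (25/8)a + 75/8. Dividing through by 25/8 gives the monic gcd a + 3.

a + 3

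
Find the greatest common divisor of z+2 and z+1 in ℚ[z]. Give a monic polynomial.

1

By polynomial division,
  z+2 = (z+1) + (1)
  z+1 = (z+1)(1) + (0)
The last nonzero remainder is the constant 1, so the polynomials are coprime and gcd = 1.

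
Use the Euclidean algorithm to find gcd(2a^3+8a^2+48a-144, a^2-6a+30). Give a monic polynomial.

By polynomial division,
  2a^3+8a^2+48a-144 = (2a+20)(a^2-6a+30) + (108a-744)
  a^2-6a+30 = ((1/108)a+2/243)(108a-744) + (2926/81)
  108a-744 = ((4374/1463)a-30132/1463)(2926/81) + (0)
The last nonzero remainder is the constant 2926/81, so the polynomials are coprime and gcd = 1.

1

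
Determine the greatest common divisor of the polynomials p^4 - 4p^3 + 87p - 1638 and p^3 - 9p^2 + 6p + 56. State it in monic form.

p - 7

By polynomial division,
  p^4 - 4p^3 + 87p - 1638 = (p + 5)(p^3 - 9p^2 + 6p + 56) + (39p^2 + p - 1918)
  p^3 - 9p^2 + 6p + 56 = ((1/39)p - 352/1521)(39p^2 + p - 1918) + ((84280/1521)p - 589960/1521)
  39p^2 + p - 1918 = ((59319/84280)p + 208377/42140)((84280/1521)p - 589960/1521) + (0)
Last nonzero remainder: (84280/1521)p - 589960/1521. Dividing through by 84280/1521 gives the monic gcd p - 7.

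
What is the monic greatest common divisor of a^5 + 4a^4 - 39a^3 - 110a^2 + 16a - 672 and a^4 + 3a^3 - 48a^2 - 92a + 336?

a^3 + 5a^2 - 38a - 168

By polynomial division,
  a^5 + 4a^4 - 39a^3 - 110a^2 + 16a - 672 = (a + 1)(a^4 + 3a^3 - 48a^2 - 92a + 336) + (6a^3 + 30a^2 - 228a - 1008)
  a^4 + 3a^3 - 48a^2 - 92a + 336 = ((1/6)a - 1/3)(6a^3 + 30a^2 - 228a - 1008) + (0)
Last nonzero remainder: 6a^3 + 30a^2 - 228a - 1008. Dividing through by 6 gives the monic gcd a^3 + 5a^2 - 38a - 168.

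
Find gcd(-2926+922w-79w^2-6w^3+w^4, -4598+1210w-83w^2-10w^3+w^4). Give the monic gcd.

418-72w+w^2+w^3

Apply the Euclidean algorithm:
  w^4-6w^3-79w^2+922w-2926 = (w^4-10w^3-83w^2+1210w-4598) + (4w^3+4w^2-288w+1672)
  w^4-10w^3-83w^2+1210w-4598 = ((1/4)w-11/4)(4w^3+4w^2-288w+1672) + (0)
Last nonzero remainder: 4w^3+4w^2-288w+1672. Dividing through by 4 gives the monic gcd w^3+w^2-72w+418.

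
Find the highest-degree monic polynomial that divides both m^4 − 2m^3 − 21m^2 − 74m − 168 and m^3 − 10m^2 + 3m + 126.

m^2 − 4m − 21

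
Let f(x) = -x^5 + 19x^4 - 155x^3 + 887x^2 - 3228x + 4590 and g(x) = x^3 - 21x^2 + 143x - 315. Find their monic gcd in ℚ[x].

Apply the Euclidean algorithm:
  -x^5 + 19x^4 - 155x^3 + 887x^2 - 3228x + 4590 = (-x^2 - 2x - 54)(x^3 - 21x^2 + 143x - 315) + (-276x^2 + 3864x - 12420)
  x^3 - 21x^2 + 143x - 315 = (-(1/276)x + 7/276)(-276x^2 + 3864x - 12420) + (0)
Last nonzero remainder: -276x^2 + 3864x - 12420. Dividing through by -276 gives the monic gcd x^2 - 14x + 45.

x^2 - 14x + 45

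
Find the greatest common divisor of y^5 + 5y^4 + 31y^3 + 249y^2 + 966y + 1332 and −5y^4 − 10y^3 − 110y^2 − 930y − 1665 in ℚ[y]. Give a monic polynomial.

y^3 − y^2 + 25y + 111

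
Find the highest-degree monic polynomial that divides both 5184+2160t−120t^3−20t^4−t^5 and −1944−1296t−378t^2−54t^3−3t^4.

36+12t+t^2

Euclidean algorithm in ℚ[t]:
  −t^5−20t^4−120t^3+2160t+5184 = ((1/3)t+2/3)(−3t^4−54t^3−378t^2−1296t−1944) + (42t^3+684t^2+3672t+6480)
  −3t^4−54t^3−378t^2−1296t−1944 = (−(1/14)t−6/49)(42t^3+684t^2+3672t+6480) + (−(1566/49)t^2−(18792/49)t−56376/49)
  42t^3+684t^2+3672t+6480 = (−(343/261)t−490/87)(−(1566/49)t^2−(18792/49)t−56376/49) + (0)
Last nonzero remainder: −(1566/49)t^2−(18792/49)t−56376/49. Dividing through by −1566/49 gives the monic gcd t^2+12t+36.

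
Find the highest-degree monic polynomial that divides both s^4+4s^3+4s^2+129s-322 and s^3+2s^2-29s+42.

s^2+5s-14

Repeated division with remainder:
  s^4+4s^3+4s^2+129s-322 = (s+2)(s^3+2s^2-29s+42) + (29s^2+145s-406)
  s^3+2s^2-29s+42 = ((1/29)s-3/29)(29s^2+145s-406) + (0)
Last nonzero remainder: 29s^2+145s-406. Dividing through by 29 gives the monic gcd s^2+5s-14.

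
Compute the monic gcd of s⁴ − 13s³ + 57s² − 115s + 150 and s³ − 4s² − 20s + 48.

s − 6

Repeated division with remainder:
  s⁴ − 13s³ + 57s² − 115s + 150 = (s − 9)(s³ − 4s² − 20s + 48) + (41s² − 343s + 582)
  s³ − 4s² − 20s + 48 = ((1/41)s + 179/1681)(41s² − 343s + 582) + ((3915/1681)s − 23490/1681)
  41s² − 343s + 582 = ((68921/3915)s − 163057/3915)((3915/1681)s − 23490/1681) + (0)
Last nonzero remainder: (3915/1681)s − 23490/1681. Dividing through by 3915/1681 gives the monic gcd s − 6.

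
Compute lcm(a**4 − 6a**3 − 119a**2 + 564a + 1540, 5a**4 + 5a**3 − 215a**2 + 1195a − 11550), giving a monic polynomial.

Repeated division with remainder:
  a**4 − 6a**3 − 119a**2 + 564a + 1540 = (1/5)(5a**4 + 5a**3 − 215a**2 + 1195a − 11550) + (−7a**3 − 76a**2 + 325a + 3850)
  5a**4 + 5a**3 − 215a**2 + 1195a − 11550 = (−(5/7)a + 345/49)(−7a**3 − 76a**2 + 325a + 3850) + ((27060/49)a**2 + (81180/49)a − 270600/7)
  −7a**3 − 76a**2 + 325a + 3850 = (−(343/27060)a − 49/492)((27060/49)a**2 + (81180/49)a − 270600/7) + (0)
Last nonzero remainder: (27060/49)a**2 + (81180/49)a − 270600/7. Dividing through by 27060/49 gives the monic gcd a**2 + 3a − 70.
Then lcm(f, g) = f·g / gcd(f, g); expanding and making the result monic gives the answer.

a**6 − 8a**5 − 74a**4 + 604a**3 − 3515a**2 + 15532a + 50820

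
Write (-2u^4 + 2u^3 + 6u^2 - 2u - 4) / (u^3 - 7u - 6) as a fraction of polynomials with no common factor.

(-2u^3 + 4u^2 + 2u - 4)/(u^2 - u - 6)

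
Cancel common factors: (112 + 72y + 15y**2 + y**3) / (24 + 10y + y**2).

(28 + 11y + y**2)/(6 + y)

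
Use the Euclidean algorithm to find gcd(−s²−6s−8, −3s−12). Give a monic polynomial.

s+4

Euclidean algorithm in ℚ[s]:
  −s²−6s−8 = ((1/3)s+2/3)(−3s−12) + (0)
Last nonzero remainder: −3s−12. Dividing through by −3 gives the monic gcd s+4.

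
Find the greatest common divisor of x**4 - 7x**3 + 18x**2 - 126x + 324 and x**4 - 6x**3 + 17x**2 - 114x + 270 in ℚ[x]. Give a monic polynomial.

x**3 - x**2 + 12x - 54

Repeated division with remainder:
  x**4 - 7x**3 + 18x**2 - 126x + 324 = (x**4 - 6x**3 + 17x**2 - 114x + 270) + (-x**3 + x**2 - 12x + 54)
  x**4 - 6x**3 + 17x**2 - 114x + 270 = (-x + 5)(-x**3 + x**2 - 12x + 54) + (0)
Last nonzero remainder: -x**3 + x**2 - 12x + 54. Dividing through by -1 gives the monic gcd x**3 - x**2 + 12x - 54.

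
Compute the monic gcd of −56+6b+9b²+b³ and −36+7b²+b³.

−2+b

Repeated division with remainder:
  b³+9b²+6b−56 = (b³+7b²−36) + (2b²+6b−20)
  b³+7b²−36 = ((1/2)b+2)(2b²+6b−20) + (−2b+4)
  2b²+6b−20 = (−b−5)(−2b+4) + (0)
Last nonzero remainder: −2b+4. Dividing through by −2 gives the monic gcd b−2.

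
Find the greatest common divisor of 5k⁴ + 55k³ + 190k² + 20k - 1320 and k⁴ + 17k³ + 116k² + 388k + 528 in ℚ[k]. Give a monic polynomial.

k³ + 13k² + 64k + 132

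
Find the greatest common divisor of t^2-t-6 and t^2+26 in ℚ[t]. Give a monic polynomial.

1

Euclidean algorithm in ℚ[t]:
  t^2-t-6 = (t^2+26) + (-t-32)
  t^2+26 = (-t+32)(-t-32) + (1050)
  -t-32 = (-(1/1050)t-16/525)(1050) + (0)
The last nonzero remainder is the constant 1050, so the polynomials are coprime and gcd = 1.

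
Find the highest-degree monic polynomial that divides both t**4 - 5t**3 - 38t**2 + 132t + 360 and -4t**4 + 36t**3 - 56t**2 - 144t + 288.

t**2 - 4t - 12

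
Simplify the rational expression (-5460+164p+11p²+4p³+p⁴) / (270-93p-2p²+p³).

By polynomial division,
  p⁴+4p³+11p²+164p-5460 = (p+6)(p³-2p²-93p+270) + (116p²+452p-7080)
  p³-2p²-93p+270 = ((1/116)p-171/3364)(116p²+452p-7080) + (-(7560/841)p-75600/841)
  116p²+452p-7080 = (-(24389/1890)p+49619/630)(-(7560/841)p-75600/841) + (0)
Last nonzero remainder: -(7560/841)p-75600/841. Dividing through by -7560/841 gives the monic gcd p+10.
Cancel p+10 from numerator and denominator to get the reduced form.

(-546+71p-6p²+p³)/(27-12p+p²)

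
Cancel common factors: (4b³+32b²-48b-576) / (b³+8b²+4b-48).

Repeated division with remainder:
  4b³+32b²-48b-576 = (4)(b³+8b²+4b-48) + (-64b-384)
  b³+8b²+4b-48 = (-(1/64)b²-(1/32)b+1/8)(-64b-384) + (0)
Last nonzero remainder: -64b-384. Dividing through by -64 gives the monic gcd b+6.
Cancel b+6 from numerator and denominator to get the reduced form.

(4b²+8b-96)/(b²+2b-8)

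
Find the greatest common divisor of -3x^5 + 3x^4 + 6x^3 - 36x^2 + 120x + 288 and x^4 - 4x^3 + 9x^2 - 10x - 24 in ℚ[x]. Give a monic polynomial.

Repeated division with remainder:
  -3x^5 + 3x^4 + 6x^3 - 36x^2 + 120x + 288 = (-3x - 9)(x^4 - 4x^3 + 9x^2 - 10x - 24) + (-3x^3 + 15x^2 - 42x + 72)
  x^4 - 4x^3 + 9x^2 - 10x - 24 = (-(1/3)x - 1/3)(-3x^3 + 15x^2 - 42x + 72) + (0)
Last nonzero remainder: -3x^3 + 15x^2 - 42x + 72. Dividing through by -3 gives the monic gcd x^3 - 5x^2 + 14x - 24.

x^3 - 5x^2 + 14x - 24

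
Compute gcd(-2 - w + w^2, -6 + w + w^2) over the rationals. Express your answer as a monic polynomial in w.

-2 + w

Repeated division with remainder:
  w^2 - w - 2 = (w^2 + w - 6) + (-2w + 4)
  w^2 + w - 6 = (-(1/2)w - 3/2)(-2w + 4) + (0)
Last nonzero remainder: -2w + 4. Dividing through by -2 gives the monic gcd w - 2.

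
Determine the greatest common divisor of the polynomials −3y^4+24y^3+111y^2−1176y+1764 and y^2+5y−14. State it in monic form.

y^2+5y−14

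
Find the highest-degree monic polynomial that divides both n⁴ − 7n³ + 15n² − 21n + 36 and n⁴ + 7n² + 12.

n² + 3

Apply the Euclidean algorithm:
  n⁴ − 7n³ + 15n² − 21n + 36 = (n⁴ + 7n² + 12) + (−7n³ + 8n² − 21n + 24)
  n⁴ + 7n² + 12 = (−(1/7)n − 8/49)(−7n³ + 8n² − 21n + 24) + ((260/49)n² + 780/49)
  −7n³ + 8n² − 21n + 24 = (−(343/260)n + 98/65)((260/49)n² + 780/49) + (0)
Last nonzero remainder: (260/49)n² + 780/49. Dividing through by 260/49 gives the monic gcd n² + 3.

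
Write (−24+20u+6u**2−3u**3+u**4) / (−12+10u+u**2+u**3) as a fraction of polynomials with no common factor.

Apply the Euclidean algorithm:
  u**4−3u**3+6u**2+20u−24 = (u−4)(u**3+u**2+10u−12) + (72u−72)
  u**3+u**2+10u−12 = ((1/72)u**2+(1/36)u+1/6)(72u−72) + (0)
Last nonzero remainder: 72u−72. Dividing through by 72 gives the monic gcd u−1.
Cancel u−1 from numerator and denominator to get the reduced form.

(24+4u−2u**2+u**3)/(12+2u+u**2)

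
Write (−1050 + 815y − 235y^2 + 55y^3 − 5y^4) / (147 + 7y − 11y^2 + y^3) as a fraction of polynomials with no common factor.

(150 − 95y + 20y^2 − 5y^3)/(−21 − 4y + y^2)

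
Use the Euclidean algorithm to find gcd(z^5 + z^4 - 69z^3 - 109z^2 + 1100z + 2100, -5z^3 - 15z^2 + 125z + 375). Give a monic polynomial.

Repeated division with remainder:
  z^5 + z^4 - 69z^3 - 109z^2 + 1100z + 2100 = (-(1/5)z^2 + (2/5)z + 38/5)(-5z^3 - 15z^2 + 125z + 375) + (30z^2 - 750)
  -5z^3 - 15z^2 + 125z + 375 = (-(1/6)z - 1/2)(30z^2 - 750) + (0)
Last nonzero remainder: 30z^2 - 750. Dividing through by 30 gives the monic gcd z^2 - 25.

z^2 - 25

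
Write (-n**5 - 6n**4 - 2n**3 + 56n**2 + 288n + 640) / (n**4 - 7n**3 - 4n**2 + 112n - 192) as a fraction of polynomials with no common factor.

By polynomial division,
  -n**5 - 6n**4 - 2n**3 + 56n**2 + 288n + 640 = (-n - 13)(n**4 - 7n**3 - 4n**2 + 112n - 192) + (-97n**3 + 116n**2 + 1552n - 1856)
  n**4 - 7n**3 - 4n**2 + 112n - 192 = (-(1/97)n + 563/9409)(-97n**3 + 116n**2 + 1552n - 1856) + ((47600/9409)n**2 - 761600/9409)
  -97n**3 + 116n**2 + 1552n - 1856 = (-(912673/47600)n + 272861/11900)((47600/9409)n**2 - 761600/9409) + (0)
Last nonzero remainder: (47600/9409)n**2 - 761600/9409. Dividing through by 47600/9409 gives the monic gcd n**2 - 16.
Cancel n**2 - 16 from numerator and denominator to get the reduced form.

(-n**3 - 6n**2 - 18n - 40)/(n**2 - 7n + 12)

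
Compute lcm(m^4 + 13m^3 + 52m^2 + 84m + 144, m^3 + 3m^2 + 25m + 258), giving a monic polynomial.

m^6 + 10m^5 + 56m^4 + 487m^3 + 2128m^2 + 3180m + 6192

Repeated division with remainder:
  m^4 + 13m^3 + 52m^2 + 84m + 144 = (m + 10)(m^3 + 3m^2 + 25m + 258) + (−3m^2 − 424m − 2436)
  m^3 + 3m^2 + 25m + 258 = (−(1/3)m + 415/9)(−3m^2 − 424m − 2436) + ((168877/9)m + 337754/3)
  −3m^2 − 424m − 2436 = (−(27/168877)m − 3654/168877)((168877/9)m + 337754/3) + (0)
Last nonzero remainder: (168877/9)m + 337754/3. Dividing through by 168877/9 gives the monic gcd m + 6.
Then lcm(f, g) = f·g / gcd(f, g); expanding and making the result monic gives the answer.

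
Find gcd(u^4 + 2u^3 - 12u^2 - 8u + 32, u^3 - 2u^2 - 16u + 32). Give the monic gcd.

Euclidean algorithm in ℚ[u]:
  u^4 + 2u^3 - 12u^2 - 8u + 32 = (u + 4)(u^3 - 2u^2 - 16u + 32) + (12u^2 + 24u - 96)
  u^3 - 2u^2 - 16u + 32 = ((1/12)u - 1/3)(12u^2 + 24u - 96) + (0)
Last nonzero remainder: 12u^2 + 24u - 96. Dividing through by 12 gives the monic gcd u^2 + 2u - 8.

u^2 + 2u - 8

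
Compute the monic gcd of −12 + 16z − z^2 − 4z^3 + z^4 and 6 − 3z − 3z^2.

Apply the Euclidean algorithm:
  z^4 − 4z^3 − z^2 + 16z − 12 = (−(1/3)z^2 + (5/3)z − 2)(−3z^2 − 3z + 6) + (0)
Last nonzero remainder: −3z^2 − 3z + 6. Dividing through by −3 gives the monic gcd z^2 + z − 2.

−2 + z + z^2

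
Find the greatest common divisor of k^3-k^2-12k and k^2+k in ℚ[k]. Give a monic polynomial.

k

Apply the Euclidean algorithm:
  k^3-k^2-12k = (k-2)(k^2+k) + (-10k)
  k^2+k = (-(1/10)k-1/10)(-10k) + (0)
Last nonzero remainder: -10k. Dividing through by -10 gives the monic gcd k.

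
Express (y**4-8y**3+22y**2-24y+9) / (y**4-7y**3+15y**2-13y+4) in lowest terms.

(y**2-6y+9)/(y**2-5y+4)

Apply the Euclidean algorithm:
  y**4-8y**3+22y**2-24y+9 = (y**4-7y**3+15y**2-13y+4) + (-y**3+7y**2-11y+5)
  y**4-7y**3+15y**2-13y+4 = (-y)(-y**3+7y**2-11y+5) + (4y**2-8y+4)
  -y**3+7y**2-11y+5 = (-(1/4)y+5/4)(4y**2-8y+4) + (0)
Last nonzero remainder: 4y**2-8y+4. Dividing through by 4 gives the monic gcd y**2-2y+1.
Cancel y**2-2y+1 from numerator and denominator to get the reduced form.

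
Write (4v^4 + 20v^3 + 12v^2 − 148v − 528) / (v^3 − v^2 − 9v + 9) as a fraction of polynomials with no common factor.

Euclidean algorithm in ℚ[v]:
  4v^4 + 20v^3 + 12v^2 − 148v − 528 = (4v + 24)(v^3 − v^2 − 9v + 9) + (72v^2 + 32v − 744)
  v^3 − v^2 − 9v + 9 = ((1/72)v − 13/648)(72v^2 + 32v − 744) + ((160/81)v − 160/27)
  72v^2 + 32v − 744 = ((729/20)v + 2511/20)((160/81)v − 160/27) + (0)
Last nonzero remainder: (160/81)v − 160/27. Dividing through by 160/81 gives the monic gcd v − 3.
Cancel v − 3 from numerator and denominator to get the reduced form.

(4v^3 + 32v^2 + 108v + 176)/(v^2 + 2v − 3)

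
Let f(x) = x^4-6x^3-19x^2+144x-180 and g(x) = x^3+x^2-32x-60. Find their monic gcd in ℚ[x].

Apply the Euclidean algorithm:
  x^4-6x^3-19x^2+144x-180 = (x-7)(x^3+x^2-32x-60) + (20x^2-20x-600)
  x^3+x^2-32x-60 = ((1/20)x+1/10)(20x^2-20x-600) + (0)
Last nonzero remainder: 20x^2-20x-600. Dividing through by 20 gives the monic gcd x^2-x-30.

x^2-x-30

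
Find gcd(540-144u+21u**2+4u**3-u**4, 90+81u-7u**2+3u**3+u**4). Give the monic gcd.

Euclidean algorithm in ℚ[u]:
  -u**4+4u**3+21u**2-144u+540 = (-1)(u**4+3u**3-7u**2+81u+90) + (7u**3+14u**2-63u+630)
  u**4+3u**3-7u**2+81u+90 = ((1/7)u+1/7)(7u**3+14u**2-63u+630) + (0)
Last nonzero remainder: 7u**3+14u**2-63u+630. Dividing through by 7 gives the monic gcd u**3+2u**2-9u+90.

90-9u+2u**2+u**3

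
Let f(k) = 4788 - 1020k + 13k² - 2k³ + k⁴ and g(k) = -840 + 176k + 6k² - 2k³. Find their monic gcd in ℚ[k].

By polynomial division,
  k⁴ - 2k³ + 13k² - 1020k + 4788 = (-(1/2)k - 1/2)(-2k³ + 6k² + 176k - 840) + (104k² - 1352k + 4368)
  -2k³ + 6k² + 176k - 840 = (-(1/52)k - 5/26)(104k² - 1352k + 4368) + (0)
Last nonzero remainder: 104k² - 1352k + 4368. Dividing through by 104 gives the monic gcd k² - 13k + 42.

42 - 13k + k²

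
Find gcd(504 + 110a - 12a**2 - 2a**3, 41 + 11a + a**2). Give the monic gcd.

Repeated division with remainder:
  -2a**3 - 12a**2 + 110a + 504 = (-2a + 10)(a**2 + 11a + 41) + (82a + 94)
  a**2 + 11a + 41 = ((1/82)a + 202/1681)(82a + 94) + (49933/1681)
  82a + 94 = ((137842/49933)a + 158014/49933)(49933/1681) + (0)
The last nonzero remainder is the constant 49933/1681, so the polynomials are coprime and gcd = 1.

1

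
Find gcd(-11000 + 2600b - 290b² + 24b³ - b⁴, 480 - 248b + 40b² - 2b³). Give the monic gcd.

-10 + b

By polynomial division,
  -b⁴ + 24b³ - 290b² + 2600b - 11000 = ((1/2)b - 2)(-2b³ + 40b² - 248b + 480) + (-86b² + 1864b - 10040)
  -2b³ + 40b² - 248b + 480 = ((1/43)b + 72/1849)(-86b² + 1864b - 10040) + (-(161040/1849)b + 1610400/1849)
  -86b² + 1864b - 10040 = ((79507/80520)b - 464099/40260)(-(161040/1849)b + 1610400/1849) + (0)
Last nonzero remainder: -(161040/1849)b + 1610400/1849. Dividing through by -161040/1849 gives the monic gcd b - 10.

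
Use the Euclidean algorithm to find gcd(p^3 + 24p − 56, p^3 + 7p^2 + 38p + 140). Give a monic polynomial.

p^2 + 2p + 28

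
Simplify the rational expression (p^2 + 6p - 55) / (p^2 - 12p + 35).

(p + 11)/(p - 7)

Repeated division with remainder:
  p^2 + 6p - 55 = (p^2 - 12p + 35) + (18p - 90)
  p^2 - 12p + 35 = ((1/18)p - 7/18)(18p - 90) + (0)
Last nonzero remainder: 18p - 90. Dividing through by 18 gives the monic gcd p - 5.
Cancel p - 5 from numerator and denominator to get the reduced form.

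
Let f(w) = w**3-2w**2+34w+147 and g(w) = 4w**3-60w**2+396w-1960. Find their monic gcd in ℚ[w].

By polynomial division,
  w**3-2w**2+34w+147 = (1/4)(4w**3-60w**2+396w-1960) + (13w**2-65w+637)
  4w**3-60w**2+396w-1960 = ((4/13)w-40/13)(13w**2-65w+637) + (0)
Last nonzero remainder: 13w**2-65w+637. Dividing through by 13 gives the monic gcd w**2-5w+49.

w**2-5w+49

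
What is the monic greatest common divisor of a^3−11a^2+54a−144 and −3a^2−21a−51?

Repeated division with remainder:
  a^3−11a^2+54a−144 = (−(1/3)a+6)(−3a^2−21a−51) + (163a+162)
  −3a^2−21a−51 = (−(3/163)a−2937/26569)(163a+162) + (−879225/26569)
  163a+162 = (−(4330747/879225)a−1434726/293075)(−879225/26569) + (0)
The last nonzero remainder is the constant −879225/26569, so the polynomials are coprime and gcd = 1.

1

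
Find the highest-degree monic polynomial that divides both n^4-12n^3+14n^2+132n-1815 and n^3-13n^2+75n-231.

n^2-6n+33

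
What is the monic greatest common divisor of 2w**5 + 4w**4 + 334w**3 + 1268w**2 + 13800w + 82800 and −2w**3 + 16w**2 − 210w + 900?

Repeated division with remainder:
  2w**5 + 4w**4 + 334w**3 + 1268w**2 + 13800w + 82800 = (−w**2 − 10w − 142)(−2w**3 + 16w**2 − 210w + 900) + (2340w**2 − 7020w + 210600)
  −2w**3 + 16w**2 − 210w + 900 = (−(1/1170)w + 1/234)(2340w**2 − 7020w + 210600) + (0)
Last nonzero remainder: 2340w**2 − 7020w + 210600. Dividing through by 2340 gives the monic gcd w**2 − 3w + 90.

w**2 − 3w + 90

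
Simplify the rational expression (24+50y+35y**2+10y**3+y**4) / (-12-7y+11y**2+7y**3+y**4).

(2+y)/(-1+y)

Apply the Euclidean algorithm:
  y**4+10y**3+35y**2+50y+24 = (y**4+7y**3+11y**2-7y-12) + (3y**3+24y**2+57y+36)
  y**4+7y**3+11y**2-7y-12 = ((1/3)y-1/3)(3y**3+24y**2+57y+36) + (0)
Last nonzero remainder: 3y**3+24y**2+57y+36. Dividing through by 3 gives the monic gcd y**3+8y**2+19y+12.
Cancel y**3+8y**2+19y+12 from numerator and denominator to get the reduced form.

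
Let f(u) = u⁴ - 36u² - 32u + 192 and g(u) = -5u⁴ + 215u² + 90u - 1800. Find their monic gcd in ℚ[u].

u² - 2u - 24

Apply the Euclidean algorithm:
  u⁴ - 36u² - 32u + 192 = (-1/5)(-5u⁴ + 215u² + 90u - 1800) + (7u² - 14u - 168)
  -5u⁴ + 215u² + 90u - 1800 = (-(5/7)u² - (10/7)u + 75/7)(7u² - 14u - 168) + (0)
Last nonzero remainder: 7u² - 14u - 168. Dividing through by 7 gives the monic gcd u² - 2u - 24.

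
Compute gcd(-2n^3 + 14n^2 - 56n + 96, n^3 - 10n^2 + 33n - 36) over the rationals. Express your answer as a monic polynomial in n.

n - 3

Apply the Euclidean algorithm:
  -2n^3 + 14n^2 - 56n + 96 = (-2)(n^3 - 10n^2 + 33n - 36) + (-6n^2 + 10n + 24)
  n^3 - 10n^2 + 33n - 36 = (-(1/6)n + 25/18)(-6n^2 + 10n + 24) + ((208/9)n - 208/3)
  -6n^2 + 10n + 24 = (-(27/104)n - 9/26)((208/9)n - 208/3) + (0)
Last nonzero remainder: (208/9)n - 208/3. Dividing through by 208/9 gives the monic gcd n - 3.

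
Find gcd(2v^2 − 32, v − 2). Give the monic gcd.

Apply the Euclidean algorithm:
  2v^2 − 32 = (2v + 4)(v − 2) + (−24)
  v − 2 = (−(1/24)v + 1/12)(−24) + (0)
The last nonzero remainder is the constant −24, so the polynomials are coprime and gcd = 1.

1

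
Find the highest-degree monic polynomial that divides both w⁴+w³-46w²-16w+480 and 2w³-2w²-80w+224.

w-4

Repeated division with remainder:
  w⁴+w³-46w²-16w+480 = ((1/2)w+1)(2w³-2w²-80w+224) + (-4w²-48w+256)
  2w³-2w²-80w+224 = (-(1/2)w+13/2)(-4w²-48w+256) + (360w-1440)
  -4w²-48w+256 = (-(1/90)w-8/45)(360w-1440) + (0)
Last nonzero remainder: 360w-1440. Dividing through by 360 gives the monic gcd w-4.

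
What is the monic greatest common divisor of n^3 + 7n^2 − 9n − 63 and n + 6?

1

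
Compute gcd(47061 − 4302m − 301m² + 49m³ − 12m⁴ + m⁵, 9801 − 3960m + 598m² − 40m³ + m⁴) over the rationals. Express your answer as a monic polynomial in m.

Euclidean algorithm in ℚ[m]:
  m⁵ − 12m⁴ + 49m³ − 301m² − 4302m + 47061 = (m + 28)(m⁴ − 40m³ + 598m² − 3960m + 9801) + (571m³ − 13085m² + 96777m − 227367)
  m⁴ − 40m³ + 598m² − 3960m + 9801 = ((1/571)m − 9755/326041)(571m³ − 13085m² + 96777m − 227367) + ((12068676/326041)m² − (217236168/326041)m + 977562756/326041)
  571m³ − 13085m² + 96777m − 227367 = ((186169411/12068676)m − 915197087/12068676)((12068676/326041)m² − (217236168/326041)m + 977562756/326041) + (0)
Last nonzero remainder: (12068676/326041)m² − (217236168/326041)m + 977562756/326041. Dividing through by 12068676/326041 gives the monic gcd m² − 18m + 81.

81 − 18m + m²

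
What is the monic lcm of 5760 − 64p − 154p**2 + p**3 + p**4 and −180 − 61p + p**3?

115200 + 50560p + 2104p**2 − 1430p**3 − 125p**4 + 10p**5 + p**6

Euclidean algorithm in ℚ[p]:
  p**4 + p**3 − 154p**2 − 64p + 5760 = (p + 1)(p**3 − 61p − 180) + (−93p**2 + 177p + 5940)
  p**3 − 61p − 180 = (−(1/93)p − 59/2883)(−93p**2 + 177p + 5940) + ((6240/961)p − 56160/961)
  −93p**2 + 177p + 5940 = (−(29791/2080)p − 10571/104)((6240/961)p − 56160/961) + (0)
Last nonzero remainder: (6240/961)p − 56160/961. Dividing through by 6240/961 gives the monic gcd p − 9.
Then lcm(f, g) = f·g / gcd(f, g); expanding and making the result monic gives the answer.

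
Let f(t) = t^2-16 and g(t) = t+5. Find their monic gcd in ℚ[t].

1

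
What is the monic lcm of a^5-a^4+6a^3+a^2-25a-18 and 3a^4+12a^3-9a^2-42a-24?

Euclidean algorithm in ℚ[a]:
  a^5-a^4+6a^3+a^2-25a-18 = ((1/3)a-5/3)(3a^4+12a^3-9a^2-42a-24) + (29a^3-87a-58)
  3a^4+12a^3-9a^2-42a-24 = ((3/29)a+12/29)(29a^3-87a-58) + (0)
Last nonzero remainder: 29a^3-87a-58. Dividing through by 29 gives the monic gcd a^3-3a-2.
Then lcm(f, g) = f·g / gcd(f, g); expanding and making the result monic gives the answer.

a^6+3a^5+2a^4+25a^3-21a^2-118a-72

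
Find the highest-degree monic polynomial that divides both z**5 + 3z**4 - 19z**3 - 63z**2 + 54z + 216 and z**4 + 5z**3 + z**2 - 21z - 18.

z**3 + 4z**2 - 3z - 18

Repeated division with remainder:
  z**5 + 3z**4 - 19z**3 - 63z**2 + 54z + 216 = (z - 2)(z**4 + 5z**3 + z**2 - 21z - 18) + (-10z**3 - 40z**2 + 30z + 180)
  z**4 + 5z**3 + z**2 - 21z - 18 = (-(1/10)z - 1/10)(-10z**3 - 40z**2 + 30z + 180) + (0)
Last nonzero remainder: -10z**3 - 40z**2 + 30z + 180. Dividing through by -10 gives the monic gcd z**3 + 4z**2 - 3z - 18.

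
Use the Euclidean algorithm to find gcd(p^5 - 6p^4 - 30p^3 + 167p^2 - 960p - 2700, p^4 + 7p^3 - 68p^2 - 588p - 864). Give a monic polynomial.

Euclidean algorithm in ℚ[p]:
  p^5 - 6p^4 - 30p^3 + 167p^2 - 960p - 2700 = (p - 13)(p^4 + 7p^3 - 68p^2 - 588p - 864) + (129p^3 - 129p^2 - 7740p - 13932)
  p^4 + 7p^3 - 68p^2 - 588p - 864 = ((1/129)p + 8/129)(129p^3 - 129p^2 - 7740p - 13932) + (0)
Last nonzero remainder: 129p^3 - 129p^2 - 7740p - 13932. Dividing through by 129 gives the monic gcd p^3 - p^2 - 60p - 108.

p^3 - p^2 - 60p - 108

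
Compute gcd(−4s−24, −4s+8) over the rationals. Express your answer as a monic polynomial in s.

1

Apply the Euclidean algorithm:
  −4s−24 = (−4s+8) + (−32)
  −4s+8 = ((1/8)s−1/4)(−32) + (0)
The last nonzero remainder is the constant −32, so the polynomials are coprime and gcd = 1.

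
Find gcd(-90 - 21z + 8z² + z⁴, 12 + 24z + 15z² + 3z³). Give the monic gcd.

2 + z

Euclidean algorithm in ℚ[z]:
  z⁴ + 8z² - 21z - 90 = ((1/3)z - 5/3)(3z³ + 15z² + 24z + 12) + (25z² + 15z - 70)
  3z³ + 15z² + 24z + 12 = ((3/25)z + 66/125)(25z² + 15z - 70) + ((612/25)z + 1224/25)
  25z² + 15z - 70 = ((625/612)z - 875/612)((612/25)z + 1224/25) + (0)
Last nonzero remainder: (612/25)z + 1224/25. Dividing through by 612/25 gives the monic gcd z + 2.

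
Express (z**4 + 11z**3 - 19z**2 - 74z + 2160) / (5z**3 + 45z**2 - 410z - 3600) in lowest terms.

(z**2 - 7z + 27)/(5z - 45)

By polynomial division,
  z**4 + 11z**3 - 19z**2 - 74z + 2160 = ((1/5)z + 2/5)(5z**3 + 45z**2 - 410z - 3600) + (45z**2 + 810z + 3600)
  5z**3 + 45z**2 - 410z - 3600 = ((1/9)z - 1)(45z**2 + 810z + 3600) + (0)
Last nonzero remainder: 45z**2 + 810z + 3600. Dividing through by 45 gives the monic gcd z**2 + 18z + 80.
Cancel z**2 + 18z + 80 from numerator and denominator to get the reduced form.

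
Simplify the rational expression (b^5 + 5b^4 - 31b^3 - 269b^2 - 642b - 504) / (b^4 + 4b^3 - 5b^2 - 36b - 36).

(b^3 - 37b - 84)/(b^2 - b - 6)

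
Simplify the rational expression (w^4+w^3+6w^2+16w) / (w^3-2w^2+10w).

(w^3+w^2+6w+16)/(w^2-2w+10)

Repeated division with remainder:
  w^4+w^3+6w^2+16w = (w+3)(w^3-2w^2+10w) + (2w^2-14w)
  w^3-2w^2+10w = ((1/2)w+5/2)(2w^2-14w) + (45w)
  2w^2-14w = ((2/45)w-14/45)(45w) + (0)
Last nonzero remainder: 45w. Dividing through by 45 gives the monic gcd w.
Cancel w from numerator and denominator to get the reduced form.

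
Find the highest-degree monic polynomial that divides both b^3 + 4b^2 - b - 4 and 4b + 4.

Repeated division with remainder:
  b^3 + 4b^2 - b - 4 = ((1/4)b^2 + (3/4)b - 1)(4b + 4) + (0)
Last nonzero remainder: 4b + 4. Dividing through by 4 gives the monic gcd b + 1.

b + 1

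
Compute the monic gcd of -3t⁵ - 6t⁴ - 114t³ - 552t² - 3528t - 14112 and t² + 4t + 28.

Apply the Euclidean algorithm:
  -3t⁵ - 6t⁴ - 114t³ - 552t² - 3528t - 14112 = (-3t³ + 6t² - 54t - 504)(t² + 4t + 28) + (0)
The last nonzero remainder t² + 4t + 28 is already monic.

t² + 4t + 28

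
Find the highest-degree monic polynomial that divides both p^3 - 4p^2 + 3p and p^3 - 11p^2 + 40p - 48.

p - 3

By polynomial division,
  p^3 - 4p^2 + 3p = (p^3 - 11p^2 + 40p - 48) + (7p^2 - 37p + 48)
  p^3 - 11p^2 + 40p - 48 = ((1/7)p - 40/49)(7p^2 - 37p + 48) + ((144/49)p - 432/49)
  7p^2 - 37p + 48 = ((343/144)p - 49/9)((144/49)p - 432/49) + (0)
Last nonzero remainder: (144/49)p - 432/49. Dividing through by 144/49 gives the monic gcd p - 3.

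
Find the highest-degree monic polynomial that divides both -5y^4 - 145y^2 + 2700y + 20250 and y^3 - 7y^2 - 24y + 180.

Repeated division with remainder:
  -5y^4 - 145y^2 + 2700y + 20250 = (-5y - 35)(y^3 - 7y^2 - 24y + 180) + (-510y^2 + 2760y + 26550)
  y^3 - 7y^2 - 24y + 180 = (-(1/510)y + 9/2890)(-510y^2 + 2760y + 26550) + ((5625/289)y + 28125/289)
  -510y^2 + 2760y + 26550 = (-(9826/375)y + 34102/125)((5625/289)y + 28125/289) + (0)
Last nonzero remainder: (5625/289)y + 28125/289. Dividing through by 5625/289 gives the monic gcd y + 5.

y + 5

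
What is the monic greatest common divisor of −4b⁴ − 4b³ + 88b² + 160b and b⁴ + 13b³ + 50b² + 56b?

Apply the Euclidean algorithm:
  −4b⁴ − 4b³ + 88b² + 160b = (−4)(b⁴ + 13b³ + 50b² + 56b) + (48b³ + 288b² + 384b)
  b⁴ + 13b³ + 50b² + 56b = ((1/48)b + 7/48)(48b³ + 288b² + 384b) + (0)
Last nonzero remainder: 48b³ + 288b² + 384b. Dividing through by 48 gives the monic gcd b³ + 6b² + 8b.

b³ + 6b² + 8b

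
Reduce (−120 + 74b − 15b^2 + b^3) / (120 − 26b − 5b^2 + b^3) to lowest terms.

(−5 + b)/(5 + b)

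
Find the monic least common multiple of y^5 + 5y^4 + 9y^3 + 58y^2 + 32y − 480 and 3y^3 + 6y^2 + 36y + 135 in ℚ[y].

Repeated division with remainder:
  y^5 + 5y^4 + 9y^3 + 58y^2 + 32y − 480 = ((1/3)y^2 + y − 3)(3y^3 + 6y^2 + 36y + 135) + (−5y^2 + 5y − 75)
  3y^3 + 6y^2 + 36y + 135 = (−(3/5)y − 9/5)(−5y^2 + 5y − 75) + (0)
Last nonzero remainder: −5y^2 + 5y − 75. Dividing through by −5 gives the monic gcd y^2 − y + 15.
Then lcm(f, g) = f·g / gcd(f, g); expanding and making the result monic gives the answer.

y^6 + 8y^5 + 24y^4 + 85y^3 + 206y^2 − 384y − 1440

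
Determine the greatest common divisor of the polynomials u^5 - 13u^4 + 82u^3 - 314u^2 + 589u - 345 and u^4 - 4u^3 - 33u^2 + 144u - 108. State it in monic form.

u^2 - 4u + 3

Euclidean algorithm in ℚ[u]:
  u^5 - 13u^4 + 82u^3 - 314u^2 + 589u - 345 = (u - 9)(u^4 - 4u^3 - 33u^2 + 144u - 108) + (79u^3 - 755u^2 + 1993u - 1317)
  u^4 - 4u^3 - 33u^2 + 144u - 108 = ((1/79)u + 439/6241)(79u^3 - 755u^2 + 1993u - 1317) + (-(31955/6241)u^2 + (127820/6241)u - 95865/6241)
  79u^3 - 755u^2 + 1993u - 1317 = (-(493039/31955)u + 2739799/31955)(-(31955/6241)u^2 + (127820/6241)u - 95865/6241) + (0)
Last nonzero remainder: -(31955/6241)u^2 + (127820/6241)u - 95865/6241. Dividing through by -31955/6241 gives the monic gcd u^2 - 4u + 3.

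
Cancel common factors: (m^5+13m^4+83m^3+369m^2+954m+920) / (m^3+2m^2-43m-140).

(m^3+4m^2+27m+46)/(m-7)

By polynomial division,
  m^5+13m^4+83m^3+369m^2+954m+920 = (m^2+11m+104)(m^3+2m^2-43m-140) + (774m^2+6966m+15480)
  m^3+2m^2-43m-140 = ((1/774)m-7/774)(774m^2+6966m+15480) + (0)
Last nonzero remainder: 774m^2+6966m+15480. Dividing through by 774 gives the monic gcd m^2+9m+20.
Cancel m^2+9m+20 from numerator and denominator to get the reduced form.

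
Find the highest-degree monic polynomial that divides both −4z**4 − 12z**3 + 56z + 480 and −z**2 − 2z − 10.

z**2 + 2z + 10

By polynomial division,
  −4z**4 − 12z**3 + 56z + 480 = (4z**2 + 4z − 48)(−z**2 − 2z − 10) + (0)
Last nonzero remainder: −z**2 − 2z − 10. Dividing through by −1 gives the monic gcd z**2 + 2z + 10.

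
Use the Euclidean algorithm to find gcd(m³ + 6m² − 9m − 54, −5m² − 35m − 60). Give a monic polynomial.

m + 3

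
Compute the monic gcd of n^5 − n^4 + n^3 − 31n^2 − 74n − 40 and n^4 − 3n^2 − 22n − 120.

Euclidean algorithm in ℚ[n]:
  n^5 − n^4 + n^3 − 31n^2 − 74n − 40 = (n − 1)(n^4 − 3n^2 − 22n − 120) + (4n^3 − 12n^2 + 24n − 160)
  n^4 − 3n^2 − 22n − 120 = ((1/4)n + 3/4)(4n^3 − 12n^2 + 24n − 160) + (0)
Last nonzero remainder: 4n^3 − 12n^2 + 24n − 160. Dividing through by 4 gives the monic gcd n^3 − 3n^2 + 6n − 40.

n^3 − 3n^2 + 6n − 40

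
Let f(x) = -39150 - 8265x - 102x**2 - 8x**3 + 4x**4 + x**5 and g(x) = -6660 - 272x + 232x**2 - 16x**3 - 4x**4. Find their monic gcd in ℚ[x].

Repeated division with remainder:
  x**5 + 4x**4 - 8x**3 - 102x**2 - 8265x - 39150 = (-(1/4)x)(-4x**4 - 16x**3 + 232x**2 - 272x - 6660) + (50x**3 - 170x**2 - 9930x - 39150)
  -4x**4 - 16x**3 + 232x**2 - 272x - 6660 = (-(2/25)x - 74/125)(50x**3 - 170x**2 - 9930x - 39150) + (-(16576/25)x**2 - (232064/25)x - 149184/5)
  50x**3 - 170x**2 - 9930x - 39150 = (-(625/8288)x + 10875/8288)(-(16576/25)x**2 - (232064/25)x - 149184/5) + (0)
Last nonzero remainder: -(16576/25)x**2 - (232064/25)x - 149184/5. Dividing through by -16576/25 gives the monic gcd x**2 + 14x + 45.

45 + 14x + x**2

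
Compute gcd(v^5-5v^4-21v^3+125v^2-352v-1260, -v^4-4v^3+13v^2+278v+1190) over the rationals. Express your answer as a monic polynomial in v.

Apply the Euclidean algorithm:
  v^5-5v^4-21v^3+125v^2-352v-1260 = (-v+9)(-v^4-4v^3+13v^2+278v+1190) + (28v^3+286v^2-1664v-11970)
  -v^4-4v^3+13v^2+278v+1190 = (-(1/28)v+87/392)(28v^3+286v^2-1664v-11970) + (-(21541/196)v^2+(21541/98)v+107705/28)
  28v^3+286v^2-1664v-11970 = (-(5488/21541)v-67032/21541)(-(21541/196)v^2+(21541/98)v+107705/28) + (0)
Last nonzero remainder: -(21541/196)v^2+(21541/98)v+107705/28. Dividing through by -21541/196 gives the monic gcd v^2-2v-35.

v^2-2v-35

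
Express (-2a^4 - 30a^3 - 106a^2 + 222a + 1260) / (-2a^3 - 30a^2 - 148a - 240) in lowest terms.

By polynomial division,
  -2a^4 - 30a^3 - 106a^2 + 222a + 1260 = (a)(-2a^3 - 30a^2 - 148a - 240) + (42a^2 + 462a + 1260)
  -2a^3 - 30a^2 - 148a - 240 = (-(1/21)a - 4/21)(42a^2 + 462a + 1260) + (0)
Last nonzero remainder: 42a^2 + 462a + 1260. Dividing through by 42 gives the monic gcd a^2 + 11a + 30.
Cancel a^2 + 11a + 30 from numerator and denominator to get the reduced form.

(a^2 + 4a - 21)/(a + 4)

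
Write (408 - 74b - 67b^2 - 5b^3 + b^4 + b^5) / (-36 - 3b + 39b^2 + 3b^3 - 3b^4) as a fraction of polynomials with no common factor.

(34 - 9b - 2b^2 - b^3)/(-3 + 3b^2)

Repeated division with remainder:
  b^5 + b^4 - 5b^3 - 67b^2 - 74b + 408 = (-(1/3)b - 2/3)(-3b^4 + 3b^3 + 39b^2 - 3b - 36) + (10b^3 - 42b^2 - 88b + 384)
  -3b^4 + 3b^3 + 39b^2 - 3b - 36 = (-(3/10)b - 24/25)(10b^3 - 42b^2 - 88b + 384) + (-(693/25)b^2 + (693/25)b + 8316/25)
  10b^3 - 42b^2 - 88b + 384 = (-(250/693)b + 800/693)(-(693/25)b^2 + (693/25)b + 8316/25) + (0)
Last nonzero remainder: -(693/25)b^2 + (693/25)b + 8316/25. Dividing through by -693/25 gives the monic gcd b^2 - b - 12.
Cancel b^2 - b - 12 from numerator and denominator to get the reduced form.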